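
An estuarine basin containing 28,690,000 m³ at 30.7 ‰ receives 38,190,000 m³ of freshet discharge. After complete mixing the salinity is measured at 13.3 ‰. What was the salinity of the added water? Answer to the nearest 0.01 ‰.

0.23 ‰

Salt balance: 28,690,000×30.7 + 38,190,000×S = 66,880,000×13.3
880,783,000 + 38,190,000·S = 889,504,000
S = (889,504,000 − 880,783,000) / 38,190,000 = 0.2284 ‰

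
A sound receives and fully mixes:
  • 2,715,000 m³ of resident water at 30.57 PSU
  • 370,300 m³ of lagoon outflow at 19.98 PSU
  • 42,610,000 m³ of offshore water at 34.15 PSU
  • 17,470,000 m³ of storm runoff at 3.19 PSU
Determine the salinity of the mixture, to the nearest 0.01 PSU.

25.35 PSU

By conservation of dissolved salt,
salt = 2,715,000×30.57 + 370,300×19.98 + 42,610,000×34.15 + 17,470,000×3.19 = 82,997,550 + 7,398,594 + 1,455,131,500 + 55,729,300 = 1,601,256,944
volume = 2,715,000 + 370,300 + 42,610,000 + 17,470,000 = 63,165,300 m³
S = 1,601,256,944 / 63,165,300 = 25.3503 PSU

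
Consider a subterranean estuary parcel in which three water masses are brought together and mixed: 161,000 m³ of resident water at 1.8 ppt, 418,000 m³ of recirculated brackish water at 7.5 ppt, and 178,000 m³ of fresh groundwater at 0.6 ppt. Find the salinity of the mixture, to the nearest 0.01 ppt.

4.67 ppt

By conservation of dissolved salt,
salt = 161,000×1.8 + 418,000×7.5 + 178,000×0.6 = 289,800 + 3,135,000 + 106,800 = 3,531,600
volume = 161,000 + 418,000 + 178,000 = 757,000 m³
S = 3,531,600 / 757,000 = 4.6653 ppt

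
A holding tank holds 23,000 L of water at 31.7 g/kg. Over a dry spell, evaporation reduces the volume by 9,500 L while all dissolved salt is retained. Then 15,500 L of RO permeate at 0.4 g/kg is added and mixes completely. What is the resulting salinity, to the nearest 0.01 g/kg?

25.36 g/kg

After evaporation: salt = 23,000×31.7 = 729,100; volume = 23,000 − 9,500 = 13,500 L
After mixing: salt = 729,100 + 15,500×0.4 = 735,300; volume = 13,500 + 15,500 = 29,000 L
S = 735,300 / 29,000 = 25.3552 g/kg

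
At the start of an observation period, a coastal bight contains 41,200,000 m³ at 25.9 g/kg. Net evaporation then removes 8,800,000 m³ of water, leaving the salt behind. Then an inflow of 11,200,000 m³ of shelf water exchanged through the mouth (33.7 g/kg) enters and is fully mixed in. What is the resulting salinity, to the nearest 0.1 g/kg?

After evaporation: salt = 41,200,000×25.9 = 1,067,080,000; volume = 41,200,000 − 8,800,000 = 32,400,000 m³
After mixing: salt = 1,067,080,000 + 11,200,000×33.7 = 1,444,520,000; volume = 32,400,000 + 11,200,000 = 43,600,000 m³
S = 1,444,520,000 / 43,600,000 = 33.1312 g/kg

33.1 g/kg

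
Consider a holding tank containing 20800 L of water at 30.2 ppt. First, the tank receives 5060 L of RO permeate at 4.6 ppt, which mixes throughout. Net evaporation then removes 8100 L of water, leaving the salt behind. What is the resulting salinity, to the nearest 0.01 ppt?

36.68 ppt

After mixing: salt = 20,800×30.2 + 5,060×4.6 = 651,436; volume = 25,860 L
After evaporation: salt unchanged = 651,436; volume = 25,860 − 8,100 = 17,760 L
S = 651,436 / 17,760 = 36.68 ppt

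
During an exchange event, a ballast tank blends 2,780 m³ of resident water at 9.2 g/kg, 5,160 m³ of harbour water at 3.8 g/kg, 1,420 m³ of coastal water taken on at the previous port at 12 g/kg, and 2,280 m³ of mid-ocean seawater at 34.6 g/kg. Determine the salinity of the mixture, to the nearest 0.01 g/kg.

Mass of salt is conserved:
salt = 2,780×9.2 + 5,160×3.8 + 1,420×12 + 2,280×34.6 = 25,576 + 19,608 + 17,040 + 78,888 = 141,112
volume = 2,780 + 5,160 + 1,420 + 2,280 = 11,640 m³
S = 141,112 / 11,640 = 12.123 g/kg

12.12 g/kg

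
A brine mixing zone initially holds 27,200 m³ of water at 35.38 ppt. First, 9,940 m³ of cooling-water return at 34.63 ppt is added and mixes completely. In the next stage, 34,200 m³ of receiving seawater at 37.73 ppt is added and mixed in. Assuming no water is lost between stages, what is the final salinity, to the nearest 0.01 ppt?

36.40 ppt

Salt balance:
Initial salt = 27,200×35.38 = 962,336
After stage 1: salt = 962,336 + 9,940×34.63 = 1,306,558.2; volume = 37,140 m³; S = 35.179 ppt
After stage 2: salt = 1,306,558.2 + 34,200×37.73 = 2,596,924.2; volume = 71,340 m³
S = 2,596,924.2 / 71,340 = 36.4021 ppt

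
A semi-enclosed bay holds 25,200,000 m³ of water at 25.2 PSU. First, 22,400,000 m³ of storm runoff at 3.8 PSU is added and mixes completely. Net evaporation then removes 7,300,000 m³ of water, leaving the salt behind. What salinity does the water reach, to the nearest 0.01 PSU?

17.87 PSU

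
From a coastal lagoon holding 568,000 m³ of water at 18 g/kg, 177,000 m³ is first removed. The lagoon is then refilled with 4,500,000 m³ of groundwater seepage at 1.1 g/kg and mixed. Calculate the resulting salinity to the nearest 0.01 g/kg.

Remaining after removal: 391,000 m³ at 18 g/kg (salt = 7,038,000)
After addition: salt = 7,038,000 + 4,500,000×1.1 = 11,988,000; volume = 4,891,000 m³
S = 11,988,000 / 4,891,000 = 2.451 g/kg

2.45 g/kg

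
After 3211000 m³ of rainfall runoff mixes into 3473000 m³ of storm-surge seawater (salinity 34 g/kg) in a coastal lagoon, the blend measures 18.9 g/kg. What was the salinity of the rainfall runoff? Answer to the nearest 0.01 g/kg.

Salt balance: 3,473,000×34 + 3,211,000×S = 6,684,000×18.9
118,082,000 + 3,211,000·S = 126,327,600
S = (126,327,600 − 118,082,000) / 3,211,000 = 2.5679 g/kg

2.57 g/kg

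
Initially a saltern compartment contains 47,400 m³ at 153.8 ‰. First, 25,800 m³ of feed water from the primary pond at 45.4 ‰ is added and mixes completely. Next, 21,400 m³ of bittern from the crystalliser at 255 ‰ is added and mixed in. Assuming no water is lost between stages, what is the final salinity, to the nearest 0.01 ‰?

By conservation of dissolved salt,
Initial salt = 47,400×153.8 = 7,290,120
After stage 1: salt = 7,290,120 + 25,800×45.4 = 8,461,440; volume = 73,200 m³; S = 115.593 ‰
After stage 2: salt = 8,461,440 + 21,400×255 = 13,918,440; volume = 94,600 m³
S = 13,918,440 / 94,600 = 147.1294 ‰

147.13 ‰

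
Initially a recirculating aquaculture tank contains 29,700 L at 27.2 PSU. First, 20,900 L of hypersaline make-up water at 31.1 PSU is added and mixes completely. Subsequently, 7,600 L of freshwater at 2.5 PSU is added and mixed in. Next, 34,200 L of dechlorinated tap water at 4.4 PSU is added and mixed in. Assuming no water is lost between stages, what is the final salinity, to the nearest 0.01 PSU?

Weighted by volume,
Initial salt = 29,700×27.2 = 807,840
After stage 1: salt = 807,840 + 20,900×31.1 = 1,457,830; volume = 50,600 L; S = 28.811 PSU
After stage 2: salt = 1,457,830 + 7,600×2.5 = 1,476,830; volume = 58,200 L; S = 25.375 PSU
After stage 3: salt = 1,476,830 + 34,200×4.4 = 1,627,310; volume = 92,400 L
S = 1,627,310 / 92,400 = 17.6116 PSU

17.61 PSU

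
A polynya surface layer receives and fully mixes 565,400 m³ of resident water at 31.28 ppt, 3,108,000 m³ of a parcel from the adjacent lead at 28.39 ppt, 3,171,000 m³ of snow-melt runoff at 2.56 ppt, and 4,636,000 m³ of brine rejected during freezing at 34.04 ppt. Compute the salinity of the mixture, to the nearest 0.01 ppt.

Total salt / total volume:
salt = 565,400×31.28 + 3,108,000×28.39 + 3,171,000×2.56 + 4,636,000×34.04 = 17,685,712 + 88,236,120 + 8,117,760 + 157,809,440 = 271,849,032
volume = 565,400 + 3,108,000 + 3,171,000 + 4,636,000 = 11,480,400 m³
S = 271,849,032 / 11,480,400 = 23.6794 ppt

23.68 ppt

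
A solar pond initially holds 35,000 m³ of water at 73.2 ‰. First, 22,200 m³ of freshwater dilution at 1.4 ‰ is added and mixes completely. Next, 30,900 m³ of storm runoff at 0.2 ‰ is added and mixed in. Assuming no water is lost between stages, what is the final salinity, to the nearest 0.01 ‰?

Salt balance:
Initial salt = 35,000×73.2 = 2,562,000
After stage 1: salt = 2,562,000 + 22,200×1.4 = 2,593,080; volume = 57,200 m³; S = 45.334 ‰
After stage 2: salt = 2,593,080 + 30,900×0.2 = 2,599,260; volume = 88,100 m³
S = 2,599,260 / 88,100 = 29.5035 ‰

29.50 ‰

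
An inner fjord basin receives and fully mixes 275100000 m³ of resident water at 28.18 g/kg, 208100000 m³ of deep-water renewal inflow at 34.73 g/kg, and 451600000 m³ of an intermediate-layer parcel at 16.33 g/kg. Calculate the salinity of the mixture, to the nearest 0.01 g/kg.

Conserving salt mass:
salt = 275,100,000×28.18 + 208,100,000×34.73 + 451,600,000×16.33 = 7,752,318,000 + 7,227,313,000 + 7,374,628,000 = 22,354,259,000
volume = 275,100,000 + 208,100,000 + 451,600,000 = 934,800,000 m³
S = 22,354,259,000 / 934,800,000 = 23.9134 g/kg

23.91 g/kg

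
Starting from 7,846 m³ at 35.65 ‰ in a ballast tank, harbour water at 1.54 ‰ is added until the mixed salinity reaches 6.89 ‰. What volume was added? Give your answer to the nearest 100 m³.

42200 m³

Salt balance: 7,846×35.65 + V×1.54 = (7,846+V)×6.89
279,709.9 + 1.54V = 54,058.94 + 6.89V
225,650.96 = 5.35V
V = 42,177.75 m³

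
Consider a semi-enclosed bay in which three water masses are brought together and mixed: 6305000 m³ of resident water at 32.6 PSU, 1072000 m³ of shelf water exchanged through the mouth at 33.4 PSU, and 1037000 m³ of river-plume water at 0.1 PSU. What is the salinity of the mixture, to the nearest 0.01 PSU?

28.70 PSU

Total salt / total volume:
salt = 6,305,000×32.6 + 1,072,000×33.4 + 1,037,000×0.1 = 205,543,000 + 35,804,800 + 103,700 = 241,451,500
volume = 6,305,000 + 1,072,000 + 1,037,000 = 8,414,000 m³
S = 241,451,500 / 8,414,000 = 28.6964 PSU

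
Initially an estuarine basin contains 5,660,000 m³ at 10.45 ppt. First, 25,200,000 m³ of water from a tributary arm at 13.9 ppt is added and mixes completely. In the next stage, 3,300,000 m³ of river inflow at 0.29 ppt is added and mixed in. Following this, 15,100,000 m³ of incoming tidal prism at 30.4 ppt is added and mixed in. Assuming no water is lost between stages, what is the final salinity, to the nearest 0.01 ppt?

By conservation of dissolved salt,
Initial salt = 5,660,000×10.45 = 59,147,000
After stage 1: salt = 59,147,000 + 25,200,000×13.9 = 409,427,000; volume = 30,860,000 m³; S = 13.267 ppt
After stage 2: salt = 409,427,000 + 3,300,000×0.29 = 410,384,000; volume = 34,160,000 m³; S = 12.014 ppt
After stage 3: salt = 410,384,000 + 15,100,000×30.4 = 869,424,000; volume = 49,260,000 m³
S = 869,424,000 / 49,260,000 = 17.6497 ppt

17.65 ppt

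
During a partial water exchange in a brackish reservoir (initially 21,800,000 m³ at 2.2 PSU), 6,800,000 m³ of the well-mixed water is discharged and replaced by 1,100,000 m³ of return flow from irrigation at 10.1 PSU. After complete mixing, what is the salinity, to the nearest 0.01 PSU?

Remaining after removal: 15,000,000 m³ at 2.2 PSU (salt = 33,000,000)
After addition: salt = 33,000,000 + 1,100,000×10.1 = 44,110,000; volume = 16,100,000 m³
S = 44,110,000 / 16,100,000 = 2.7398 PSU

2.74 PSU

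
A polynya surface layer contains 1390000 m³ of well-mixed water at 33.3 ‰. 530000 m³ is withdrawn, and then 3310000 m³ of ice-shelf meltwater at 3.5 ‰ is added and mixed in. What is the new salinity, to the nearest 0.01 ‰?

Remaining after removal: 860,000 m³ at 33.3 ‰ (salt = 28,638,000)
After addition: salt = 28,638,000 + 3,310,000×3.5 = 40,223,000; volume = 4,170,000 m³
S = 40,223,000 / 4,170,000 = 9.6458 ‰

9.65 ‰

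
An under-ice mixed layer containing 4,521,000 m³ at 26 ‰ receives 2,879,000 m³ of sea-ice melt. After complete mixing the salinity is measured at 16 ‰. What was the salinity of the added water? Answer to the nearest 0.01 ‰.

0.30 ‰

Salt balance: 4,521,000×26 + 2,879,000×S = 7,400,000×16
117,546,000 + 2,879,000·S = 118,400,000
S = (118,400,000 − 117,546,000) / 2,879,000 = 0.2966 ‰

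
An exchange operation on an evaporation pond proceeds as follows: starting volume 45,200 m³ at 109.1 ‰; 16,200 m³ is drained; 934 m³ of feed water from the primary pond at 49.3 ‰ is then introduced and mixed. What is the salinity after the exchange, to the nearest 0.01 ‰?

107.23 ‰

Remaining after removal: 29,000 m³ at 109.1 ‰ (salt = 3,163,900)
After addition: salt = 3,163,900 + 934×49.3 = 3,209,946.2; volume = 29,934 m³
S = 3,209,946.2 / 29,934 = 107.2341 ‰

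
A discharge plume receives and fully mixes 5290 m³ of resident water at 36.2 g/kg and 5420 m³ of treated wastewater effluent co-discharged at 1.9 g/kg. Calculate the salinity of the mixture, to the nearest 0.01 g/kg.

By conservation of dissolved salt,
salt = 5,290×36.2 + 5,420×1.9 = 191,498 + 10,298 = 201,796
volume = 5,290 + 5,420 = 10,710 m³
S = 201,796 / 10,710 = 18.8418 g/kg

18.84 g/kg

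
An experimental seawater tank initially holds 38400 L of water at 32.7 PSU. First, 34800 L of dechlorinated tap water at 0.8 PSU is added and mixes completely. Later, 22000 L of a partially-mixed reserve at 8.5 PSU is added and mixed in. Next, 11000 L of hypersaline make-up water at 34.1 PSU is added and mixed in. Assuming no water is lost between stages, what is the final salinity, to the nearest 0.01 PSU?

Conserving salt mass:
Initial salt = 38,400×32.7 = 1,255,680
After stage 1: salt = 1,255,680 + 34,800×0.8 = 1,283,520; volume = 73,200 L; S = 17.534 PSU
After stage 2: salt = 1,283,520 + 22,000×8.5 = 1,470,520; volume = 95,200 L; S = 15.447 PSU
After stage 3: salt = 1,470,520 + 11,000×34.1 = 1,845,620; volume = 106,200 L
S = 1,845,620 / 106,200 = 17.3787 PSU

17.38 PSU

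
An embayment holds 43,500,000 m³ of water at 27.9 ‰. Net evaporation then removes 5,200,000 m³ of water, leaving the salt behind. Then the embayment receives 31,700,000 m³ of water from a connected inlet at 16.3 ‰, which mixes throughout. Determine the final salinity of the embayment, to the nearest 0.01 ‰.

After evaporation: salt = 43,500,000×27.9 = 1,213,650,000; volume = 43,500,000 − 5,200,000 = 38,300,000 m³
After mixing: salt = 1,213,650,000 + 31,700,000×16.3 = 1,730,360,000; volume = 38,300,000 + 31,700,000 = 70,000,000 m³
S = 1,730,360,000 / 70,000,000 = 24.7194 ‰

24.72 ‰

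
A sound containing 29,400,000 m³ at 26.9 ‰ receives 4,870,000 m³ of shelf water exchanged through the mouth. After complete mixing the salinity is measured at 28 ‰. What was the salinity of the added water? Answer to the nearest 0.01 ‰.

Salt balance: 29,400,000×26.9 + 4,870,000×S = 34,270,000×28
790,860,000 + 4,870,000·S = 959,560,000
S = (959,560,000 − 790,860,000) / 4,870,000 = 34.6407 ‰

34.64 ‰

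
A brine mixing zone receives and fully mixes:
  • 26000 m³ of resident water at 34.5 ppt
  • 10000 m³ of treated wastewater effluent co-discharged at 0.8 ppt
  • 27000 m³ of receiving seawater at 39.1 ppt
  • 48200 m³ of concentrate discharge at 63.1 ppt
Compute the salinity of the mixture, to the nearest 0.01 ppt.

Total salt / total volume:
salt = 26,000×34.5 + 10,000×0.8 + 27,000×39.1 + 48,200×63.1 = 897,000 + 8,000 + 1,055,700 + 3,041,420 = 5,002,120
volume = 26,000 + 10,000 + 27,000 + 48,200 = 111,200 m³
S = 5,002,120 / 111,200 = 44.9831 ppt

44.98 ppt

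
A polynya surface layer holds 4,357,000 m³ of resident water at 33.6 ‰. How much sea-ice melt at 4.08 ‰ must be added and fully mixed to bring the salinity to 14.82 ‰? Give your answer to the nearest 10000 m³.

7620000 m³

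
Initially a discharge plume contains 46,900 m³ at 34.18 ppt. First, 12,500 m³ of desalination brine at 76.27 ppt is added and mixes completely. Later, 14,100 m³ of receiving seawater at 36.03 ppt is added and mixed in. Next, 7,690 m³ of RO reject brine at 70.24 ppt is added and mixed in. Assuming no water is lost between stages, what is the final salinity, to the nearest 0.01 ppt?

Conserving salt mass:
Initial salt = 46,900×34.18 = 1,603,042
After stage 1: salt = 1,603,042 + 12,500×76.27 = 2,556,417; volume = 59,400 m³; S = 43.037 ppt
After stage 2: salt = 2,556,417 + 14,100×36.03 = 3,064,440; volume = 73,500 m³; S = 41.693 ppt
After stage 3: salt = 3,064,440 + 7,690×70.24 = 3,604,585.6; volume = 81,190 m³
S = 3,604,585.6 / 81,190 = 44.3969 ppt

44.40 ppt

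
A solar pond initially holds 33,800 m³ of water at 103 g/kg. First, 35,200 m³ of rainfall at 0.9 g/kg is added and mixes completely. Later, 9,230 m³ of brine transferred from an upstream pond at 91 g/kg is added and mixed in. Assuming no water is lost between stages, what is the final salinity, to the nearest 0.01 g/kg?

Conserving salt mass:
Initial salt = 33,800×103 = 3,481,400
After stage 1: salt = 3,481,400 + 35,200×0.9 = 3,513,080; volume = 69,000 m³; S = 50.914 g/kg
After stage 2: salt = 3,513,080 + 9,230×91 = 4,353,010; volume = 78,230 m³
S = 4,353,010 / 78,230 = 55.6437 g/kg

55.64 g/kg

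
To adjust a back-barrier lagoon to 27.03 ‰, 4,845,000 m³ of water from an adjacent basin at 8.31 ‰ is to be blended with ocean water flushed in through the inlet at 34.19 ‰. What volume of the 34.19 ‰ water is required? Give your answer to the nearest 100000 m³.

12700000 m³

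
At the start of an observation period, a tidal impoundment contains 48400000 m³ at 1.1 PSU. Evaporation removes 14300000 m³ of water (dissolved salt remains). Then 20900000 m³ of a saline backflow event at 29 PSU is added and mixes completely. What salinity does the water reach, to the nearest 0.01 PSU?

After evaporation: salt = 48,400,000×1.1 = 53,240,000; volume = 48,400,000 − 14,300,000 = 34,100,000 m³
After mixing: salt = 53,240,000 + 20,900,000×29 = 659,340,000; volume = 34,100,000 + 20,900,000 = 55,000,000 m³
S = 659,340,000 / 55,000,000 = 11.988 PSU

11.99 PSU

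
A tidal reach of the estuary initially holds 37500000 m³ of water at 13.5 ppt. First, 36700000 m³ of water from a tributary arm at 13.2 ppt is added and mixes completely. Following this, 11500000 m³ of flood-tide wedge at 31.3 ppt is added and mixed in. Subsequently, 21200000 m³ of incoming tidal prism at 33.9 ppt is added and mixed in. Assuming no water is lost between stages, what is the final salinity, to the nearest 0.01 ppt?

Weighted by volume,
Initial salt = 37,500,000×13.5 = 506,250,000
After stage 1: salt = 506,250,000 + 36,700,000×13.2 = 990,690,000; volume = 74,200,000 m³; S = 13.352 ppt
After stage 2: salt = 990,690,000 + 11,500,000×31.3 = 1,350,640,000; volume = 85,700,000 m³; S = 15.76 ppt
After stage 3: salt = 1,350,640,000 + 21,200,000×33.9 = 2,069,320,000; volume = 106,900,000 m³
S = 2,069,320,000 / 106,900,000 = 19.3575 ppt

19.36 ppt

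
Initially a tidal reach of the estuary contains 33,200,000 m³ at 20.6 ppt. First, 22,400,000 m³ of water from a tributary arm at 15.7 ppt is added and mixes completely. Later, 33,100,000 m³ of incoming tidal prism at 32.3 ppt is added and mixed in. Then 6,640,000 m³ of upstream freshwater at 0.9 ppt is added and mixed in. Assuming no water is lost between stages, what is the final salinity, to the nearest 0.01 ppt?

22.14 ppt

Salt balance:
Initial salt = 33,200,000×20.6 = 683,920,000
After stage 1: salt = 683,920,000 + 22,400,000×15.7 = 1,035,600,000; volume = 55,600,000 m³; S = 18.626 ppt
After stage 2: salt = 1,035,600,000 + 33,100,000×32.3 = 2,104,730,000; volume = 88,700,000 m³; S = 23.729 ppt
After stage 3: salt = 2,104,730,000 + 6,640,000×0.9 = 2,110,706,000; volume = 95,340,000 m³
S = 2,110,706,000 / 95,340,000 = 22.1387 ppt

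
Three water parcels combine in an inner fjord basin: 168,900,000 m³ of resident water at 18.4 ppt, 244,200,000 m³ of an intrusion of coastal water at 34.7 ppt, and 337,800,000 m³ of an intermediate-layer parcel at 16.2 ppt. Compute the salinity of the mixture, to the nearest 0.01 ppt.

22.71 ppt

Weighted by volume,
salt = 168,900,000×18.4 + 244,200,000×34.7 + 337,800,000×16.2 = 3,107,760,000 + 8,473,740,000 + 5,472,360,000 = 17,053,860,000
volume = 168,900,000 + 244,200,000 + 337,800,000 = 750,900,000 m³
S = 17,053,860,000 / 750,900,000 = 22.7112 ppt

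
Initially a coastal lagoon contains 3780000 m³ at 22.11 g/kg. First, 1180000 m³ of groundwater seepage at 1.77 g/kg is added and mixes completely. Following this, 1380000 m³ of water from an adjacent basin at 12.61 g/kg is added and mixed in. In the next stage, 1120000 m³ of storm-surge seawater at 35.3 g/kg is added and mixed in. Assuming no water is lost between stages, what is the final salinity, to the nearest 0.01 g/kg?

19.12 g/kg

Mass of salt is conserved:
Initial salt = 3,780,000×22.11 = 83,575,800
After stage 1: salt = 83,575,800 + 1,180,000×1.77 = 85,664,400; volume = 4,960,000 m³; S = 17.271 g/kg
After stage 2: salt = 85,664,400 + 1,380,000×12.61 = 103,066,200; volume = 6,340,000 m³; S = 16.256 g/kg
After stage 3: salt = 103,066,200 + 1,120,000×35.3 = 142,602,200; volume = 7,460,000 m³
S = 142,602,200 / 7,460,000 = 19.1156 g/kg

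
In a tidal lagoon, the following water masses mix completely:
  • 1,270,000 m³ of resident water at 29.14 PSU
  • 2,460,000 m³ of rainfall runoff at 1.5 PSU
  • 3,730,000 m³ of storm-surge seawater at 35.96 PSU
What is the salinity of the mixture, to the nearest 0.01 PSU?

Weighted by volume,
salt = 1,270,000×29.14 + 2,460,000×1.5 + 3,730,000×35.96 = 37,007,800 + 3,690,000 + 134,130,800 = 174,828,600
volume = 1,270,000 + 2,460,000 + 3,730,000 = 7,460,000 m³
S = 174,828,600 / 7,460,000 = 23.4355 PSU

23.44 PSU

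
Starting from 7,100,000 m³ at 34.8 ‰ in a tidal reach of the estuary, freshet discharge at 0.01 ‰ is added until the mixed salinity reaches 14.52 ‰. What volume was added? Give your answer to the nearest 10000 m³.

Salt balance: 7,100,000×34.8 + V×0.01 = (7,100,000+V)×14.52
247,080,000 + 0.01V = 103,092,000 + 14.52V
143,988,000 = 14.51V
V = 9,923,363.2 m³

9920000 m³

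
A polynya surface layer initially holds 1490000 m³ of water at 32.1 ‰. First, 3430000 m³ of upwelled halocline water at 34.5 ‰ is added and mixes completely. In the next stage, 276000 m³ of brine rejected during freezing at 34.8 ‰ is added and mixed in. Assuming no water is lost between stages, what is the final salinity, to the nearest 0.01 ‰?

33.83 ‰

By conservation of dissolved salt,
Initial salt = 1,490,000×32.1 = 47,829,000
After stage 1: salt = 47,829,000 + 3,430,000×34.5 = 166,164,000; volume = 4,920,000 m³; S = 33.773 ‰
After stage 2: salt = 166,164,000 + 276,000×34.8 = 175,768,800; volume = 5,196,000 m³
S = 175,768,800 / 5,196,000 = 33.8277 ‰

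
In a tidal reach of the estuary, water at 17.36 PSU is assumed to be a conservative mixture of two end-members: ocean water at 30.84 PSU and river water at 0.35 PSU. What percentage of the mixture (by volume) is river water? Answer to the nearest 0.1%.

Let f be the freshwater fraction. Salt balance per unit volume:
f×0.35 + (1−f)×30.84 = 17.36
f = (30.84 − 17.36) / (30.84 − 0.35) = 13.48/30.49 = 0.4421

44.2%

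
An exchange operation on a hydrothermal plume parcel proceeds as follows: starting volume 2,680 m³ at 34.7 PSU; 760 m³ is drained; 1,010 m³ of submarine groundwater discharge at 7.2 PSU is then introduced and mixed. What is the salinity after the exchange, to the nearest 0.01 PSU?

25.22 PSU

Remaining after removal: 1,920 m³ at 34.7 PSU (salt = 66,624)
After addition: salt = 66,624 + 1,010×7.2 = 73,896; volume = 2,930 m³
S = 73,896 / 2,930 = 25.2205 PSU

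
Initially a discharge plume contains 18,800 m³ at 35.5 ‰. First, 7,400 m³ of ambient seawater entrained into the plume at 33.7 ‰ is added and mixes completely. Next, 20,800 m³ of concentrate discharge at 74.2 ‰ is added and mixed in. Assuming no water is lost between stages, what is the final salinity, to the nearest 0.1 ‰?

Conserving salt mass:
Initial salt = 18,800×35.5 = 667,400
After stage 1: salt = 667,400 + 7,400×33.7 = 916,780; volume = 26,200 m³; S = 34.992 ‰
After stage 2: salt = 916,780 + 20,800×74.2 = 2,460,140; volume = 47,000 m³
S = 2,460,140 / 47,000 = 52.3434 ‰

52.3 ‰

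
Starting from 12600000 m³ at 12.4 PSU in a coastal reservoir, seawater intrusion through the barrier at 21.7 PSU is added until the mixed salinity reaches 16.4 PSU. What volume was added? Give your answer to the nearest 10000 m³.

9510000 m³

Salt balance: 12,600,000×12.4 + V×21.7 = (12,600,000+V)×16.4
156,240,000 + 21.7V = 206,640,000 + 16.4V
50,400,000 = 5.3V
V = 9,509,433.96 m³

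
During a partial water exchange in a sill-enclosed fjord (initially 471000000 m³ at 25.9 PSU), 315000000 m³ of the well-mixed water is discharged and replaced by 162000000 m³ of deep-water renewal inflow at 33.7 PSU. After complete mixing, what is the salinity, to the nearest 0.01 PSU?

Remaining after removal: 156,000,000 m³ at 25.9 PSU (salt = 4,040,400,000)
After addition: salt = 4,040,400,000 + 162,000,000×33.7 = 9,499,800,000; volume = 318,000,000 m³
S = 9,499,800,000 / 318,000,000 = 29.8736 PSU

29.87 PSU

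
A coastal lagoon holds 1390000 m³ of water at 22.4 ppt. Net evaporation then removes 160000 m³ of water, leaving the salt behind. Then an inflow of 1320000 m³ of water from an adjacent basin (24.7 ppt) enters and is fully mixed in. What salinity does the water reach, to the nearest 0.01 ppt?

25.00 ppt

After evaporation: salt = 1,390,000×22.4 = 31,136,000; volume = 1,390,000 − 160,000 = 1,230,000 m³
After mixing: salt = 31,136,000 + 1,320,000×24.7 = 63,740,000; volume = 1,230,000 + 1,320,000 = 2,550,000 m³
S = 63,740,000 / 2,550,000 = 24.9961 ppt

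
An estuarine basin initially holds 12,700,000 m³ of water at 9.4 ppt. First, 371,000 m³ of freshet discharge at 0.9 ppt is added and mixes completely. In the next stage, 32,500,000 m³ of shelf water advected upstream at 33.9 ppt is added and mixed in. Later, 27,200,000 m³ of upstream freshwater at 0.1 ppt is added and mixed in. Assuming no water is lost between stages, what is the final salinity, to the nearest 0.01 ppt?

Total salt / total volume:
Initial salt = 12,700,000×9.4 = 119,380,000
After stage 1: salt = 119,380,000 + 371,000×0.9 = 119,713,900; volume = 13,071,000 m³; S = 9.159 ppt
After stage 2: salt = 119,713,900 + 32,500,000×33.9 = 1,221,463,900; volume = 45,571,000 m³; S = 26.804 ppt
After stage 3: salt = 1,221,463,900 + 27,200,000×0.1 = 1,224,183,900; volume = 72,771,000 m³
S = 1,224,183,900 / 72,771,000 = 16.8224 ppt

16.82 ppt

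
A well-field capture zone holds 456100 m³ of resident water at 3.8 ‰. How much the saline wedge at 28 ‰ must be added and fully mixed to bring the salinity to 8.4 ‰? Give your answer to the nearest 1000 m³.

107000 m³

Salt balance: 456,100×3.8 + V×28 = (456,100+V)×8.4
1,733,180 + 28V = 3,831,240 + 8.4V
2,098,060 = 19.6V
V = 107,043.88 m³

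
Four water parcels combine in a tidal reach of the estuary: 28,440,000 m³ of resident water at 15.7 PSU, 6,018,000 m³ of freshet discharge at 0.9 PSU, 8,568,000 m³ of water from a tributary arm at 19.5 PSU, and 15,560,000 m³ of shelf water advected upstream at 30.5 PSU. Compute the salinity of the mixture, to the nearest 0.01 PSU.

Weighted by volume,
salt = 28,440,000×15.7 + 6,018,000×0.9 + 8,568,000×19.5 + 15,560,000×30.5 = 446,508,000 + 5,416,200 + 167,076,000 + 474,580,000 = 1,093,580,200
volume = 28,440,000 + 6,018,000 + 8,568,000 + 15,560,000 = 58,586,000 m³
S = 1,093,580,200 / 58,586,000 = 18.6662 PSU

18.67 PSU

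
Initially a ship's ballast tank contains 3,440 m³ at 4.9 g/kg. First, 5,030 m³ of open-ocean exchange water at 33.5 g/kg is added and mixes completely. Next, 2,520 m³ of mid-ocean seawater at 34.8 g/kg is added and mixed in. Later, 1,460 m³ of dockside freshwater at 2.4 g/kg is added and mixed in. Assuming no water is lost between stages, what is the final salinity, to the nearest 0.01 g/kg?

22.21 g/kg

Weighted by volume,
Initial salt = 3,440×4.9 = 16,856
After stage 1: salt = 16,856 + 5,030×33.5 = 185,361; volume = 8,470 m³; S = 21.884 g/kg
After stage 2: salt = 185,361 + 2,520×34.8 = 273,057; volume = 10,990 m³; S = 24.846 g/kg
After stage 3: salt = 273,057 + 1,460×2.4 = 276,561; volume = 12,450 m³
S = 276,561 / 12,450 = 22.2137 g/kg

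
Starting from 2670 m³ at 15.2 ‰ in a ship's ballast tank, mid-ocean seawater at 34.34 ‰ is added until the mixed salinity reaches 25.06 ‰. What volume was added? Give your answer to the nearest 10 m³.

2840 m³

Salt balance: 2,670×15.2 + V×34.34 = (2,670+V)×25.06
40,584 + 34.34V = 66,910.2 + 25.06V
26,326.2 = 9.28V
V = 2,836.88 m³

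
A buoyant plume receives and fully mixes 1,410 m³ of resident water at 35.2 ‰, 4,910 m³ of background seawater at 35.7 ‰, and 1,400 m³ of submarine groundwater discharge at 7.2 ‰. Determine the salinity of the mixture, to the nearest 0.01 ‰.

30.44 ‰

Conserving salt mass:
salt = 1,410×35.2 + 4,910×35.7 + 1,400×7.2 = 49,632 + 175,287 + 10,080 = 234,999
volume = 1,410 + 4,910 + 1,400 = 7,720 m³
S = 234,999 / 7,720 = 30.4403 ‰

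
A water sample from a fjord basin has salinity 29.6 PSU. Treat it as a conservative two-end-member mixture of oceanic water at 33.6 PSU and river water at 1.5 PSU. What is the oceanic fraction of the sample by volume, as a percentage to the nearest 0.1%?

87.5%

Let g be the oceanic fraction. Salt balance per unit volume:
g×33.6 + (1−g)×1.5 = 29.6
g = (29.6 − 1.5) / (33.6 − 1.5) = 28.1/32.1 = 0.8754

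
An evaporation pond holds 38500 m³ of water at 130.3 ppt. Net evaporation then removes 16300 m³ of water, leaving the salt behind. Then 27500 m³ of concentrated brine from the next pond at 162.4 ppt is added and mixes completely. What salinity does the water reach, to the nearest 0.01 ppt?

After evaporation: salt = 38,500×130.3 = 5,016,550; volume = 38,500 − 16,300 = 22,200 m³
After mixing: salt = 5,016,550 + 27,500×162.4 = 9,482,550; volume = 22,200 + 27,500 = 49,700 m³
S = 9,482,550 / 49,700 = 190.7958 ppt

190.80 ppt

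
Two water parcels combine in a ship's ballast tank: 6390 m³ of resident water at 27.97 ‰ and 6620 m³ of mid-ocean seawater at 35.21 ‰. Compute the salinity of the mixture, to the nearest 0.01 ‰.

Weighted by volume,
salt = 6,390×27.97 + 6,620×35.21 = 178,728.3 + 233,090.2 = 411,818.5
volume = 6,390 + 6,620 = 13,010 m³
S = 411,818.5 / 13,010 = 31.654 ‰

31.65 ‰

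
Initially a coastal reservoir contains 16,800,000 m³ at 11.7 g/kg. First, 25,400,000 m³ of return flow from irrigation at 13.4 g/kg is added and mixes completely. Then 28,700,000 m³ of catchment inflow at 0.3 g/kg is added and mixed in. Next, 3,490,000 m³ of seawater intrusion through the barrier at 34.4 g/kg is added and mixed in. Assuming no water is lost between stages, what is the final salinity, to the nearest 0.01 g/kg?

8.95 g/kg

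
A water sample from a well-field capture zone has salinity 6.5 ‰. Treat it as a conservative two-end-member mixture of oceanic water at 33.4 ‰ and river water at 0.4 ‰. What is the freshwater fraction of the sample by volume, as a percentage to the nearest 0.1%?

Let f be the freshwater fraction. Salt balance per unit volume:
f×0.4 + (1−f)×33.4 = 6.5
f = (33.4 − 6.5) / (33.4 − 0.4) = 26.9/33 = 0.8152

81.5%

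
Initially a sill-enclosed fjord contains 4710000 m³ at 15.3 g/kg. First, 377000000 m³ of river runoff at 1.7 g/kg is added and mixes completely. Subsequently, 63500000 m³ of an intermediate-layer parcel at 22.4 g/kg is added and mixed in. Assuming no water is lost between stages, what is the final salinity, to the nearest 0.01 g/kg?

4.80 g/kg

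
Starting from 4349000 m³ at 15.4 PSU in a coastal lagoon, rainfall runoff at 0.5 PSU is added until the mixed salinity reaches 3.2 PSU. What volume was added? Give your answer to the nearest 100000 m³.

19700000 m³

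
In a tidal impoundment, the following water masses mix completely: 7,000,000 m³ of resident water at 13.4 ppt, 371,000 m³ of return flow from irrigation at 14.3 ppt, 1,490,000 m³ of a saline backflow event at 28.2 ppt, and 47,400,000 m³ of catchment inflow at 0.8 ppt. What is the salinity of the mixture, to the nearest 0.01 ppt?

3.18 ppt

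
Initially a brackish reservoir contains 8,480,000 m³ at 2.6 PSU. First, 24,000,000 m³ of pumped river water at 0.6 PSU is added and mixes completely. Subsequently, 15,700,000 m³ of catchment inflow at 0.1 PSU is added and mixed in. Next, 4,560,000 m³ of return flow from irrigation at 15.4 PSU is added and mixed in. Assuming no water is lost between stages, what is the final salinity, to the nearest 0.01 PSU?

By conservation of dissolved salt,
Initial salt = 8,480,000×2.6 = 22,048,000
After stage 1: salt = 22,048,000 + 24,000,000×0.6 = 36,448,000; volume = 32,480,000 m³; S = 1.122 PSU
After stage 2: salt = 36,448,000 + 15,700,000×0.1 = 38,018,000; volume = 48,180,000 m³; S = 0.789 PSU
After stage 3: salt = 38,018,000 + 4,560,000×15.4 = 108,242,000; volume = 52,740,000 m³
S = 108,242,000 / 52,740,000 = 2.0524 PSU

2.05 PSU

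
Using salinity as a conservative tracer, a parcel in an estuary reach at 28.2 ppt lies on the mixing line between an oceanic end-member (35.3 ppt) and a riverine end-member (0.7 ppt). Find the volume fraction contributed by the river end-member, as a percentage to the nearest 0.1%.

20.5%

Let f be the freshwater fraction. Salt balance per unit volume:
f×0.7 + (1−f)×35.3 = 28.2
f = (35.3 − 28.2) / (35.3 − 0.7) = 7.1/34.6 = 0.2052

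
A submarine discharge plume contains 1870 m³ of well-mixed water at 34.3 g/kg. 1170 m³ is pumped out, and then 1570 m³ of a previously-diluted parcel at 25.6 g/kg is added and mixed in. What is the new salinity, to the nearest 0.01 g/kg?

28.28 g/kg

Remaining after removal: 700 m³ at 34.3 g/kg (salt = 24,010)
After addition: salt = 24,010 + 1,570×25.6 = 64,202; volume = 2,270 m³
S = 64,202 / 2,270 = 28.2828 g/kg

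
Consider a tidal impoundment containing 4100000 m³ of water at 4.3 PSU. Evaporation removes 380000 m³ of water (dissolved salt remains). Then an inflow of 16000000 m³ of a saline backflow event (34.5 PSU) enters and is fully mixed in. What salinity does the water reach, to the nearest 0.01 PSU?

After evaporation: salt = 4,100,000×4.3 = 17,630,000; volume = 4,100,000 − 380,000 = 3,720,000 m³
After mixing: salt = 17,630,000 + 16,000,000×34.5 = 569,630,000; volume = 3,720,000 + 16,000,000 = 19,720,000 m³
S = 569,630,000 / 19,720,000 = 28.8859 PSU

28.89 PSU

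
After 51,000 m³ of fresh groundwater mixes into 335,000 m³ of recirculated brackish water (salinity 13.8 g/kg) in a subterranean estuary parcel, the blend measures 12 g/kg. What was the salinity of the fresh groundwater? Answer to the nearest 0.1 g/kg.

Salt balance: 335,000×13.8 + 51,000×S = 386,000×12
4,623,000 + 51,000·S = 4,632,000
S = (4,632,000 − 4,623,000) / 51,000 = 0.1765 g/kg

0.2 g/kg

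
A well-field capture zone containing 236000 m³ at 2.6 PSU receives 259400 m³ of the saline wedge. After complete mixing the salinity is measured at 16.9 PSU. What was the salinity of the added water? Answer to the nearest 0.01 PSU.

Salt balance: 236,000×2.6 + 259,400×S = 495,400×16.9
613,600 + 259,400·S = 8,372,260
S = (8,372,260 − 613,600) / 259,400 = 29.91 PSU

29.91 PSU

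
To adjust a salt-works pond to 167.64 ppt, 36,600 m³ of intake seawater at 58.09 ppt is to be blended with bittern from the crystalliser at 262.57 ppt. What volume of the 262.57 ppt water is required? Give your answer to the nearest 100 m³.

Salt balance: 36,600×58.09 + V×262.57 = (36,600+V)×167.64
2,126,094 + 262.57V = 6,135,624 + 167.64V
4,009,530 = 94.93V
V = 42,236.7 m³

42200 m³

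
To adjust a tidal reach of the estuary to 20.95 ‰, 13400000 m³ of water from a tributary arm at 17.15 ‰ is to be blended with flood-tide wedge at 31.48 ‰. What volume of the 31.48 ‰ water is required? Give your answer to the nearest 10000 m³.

Salt balance: 13,400,000×17.15 + V×31.48 = (13,400,000+V)×20.95
229,810,000 + 31.48V = 280,730,000 + 20.95V
50,920,000 = 10.53V
V = 4,835,707.5 m³

4840000 m³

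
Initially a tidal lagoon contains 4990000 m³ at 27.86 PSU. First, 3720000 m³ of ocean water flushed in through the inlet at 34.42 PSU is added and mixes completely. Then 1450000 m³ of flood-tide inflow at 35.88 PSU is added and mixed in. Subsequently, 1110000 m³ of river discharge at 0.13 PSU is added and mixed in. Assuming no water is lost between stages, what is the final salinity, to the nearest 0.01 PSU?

28.33 PSU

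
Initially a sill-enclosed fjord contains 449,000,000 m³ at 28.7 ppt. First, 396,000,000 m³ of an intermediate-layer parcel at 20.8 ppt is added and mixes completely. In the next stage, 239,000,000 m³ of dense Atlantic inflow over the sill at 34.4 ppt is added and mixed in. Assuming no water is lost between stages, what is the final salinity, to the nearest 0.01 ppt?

27.07 ppt

Weighted by volume,
Initial salt = 449,000,000×28.7 = 12,886,300,000
After stage 1: salt = 12,886,300,000 + 396,000,000×20.8 = 21,123,100,000; volume = 845,000,000 m³; S = 24.998 ppt
After stage 2: salt = 21,123,100,000 + 239,000,000×34.4 = 29,344,700,000; volume = 1,084,000,000 m³
S = 29,344,700,000 / 1,084,000,000 = 27.0708 ppt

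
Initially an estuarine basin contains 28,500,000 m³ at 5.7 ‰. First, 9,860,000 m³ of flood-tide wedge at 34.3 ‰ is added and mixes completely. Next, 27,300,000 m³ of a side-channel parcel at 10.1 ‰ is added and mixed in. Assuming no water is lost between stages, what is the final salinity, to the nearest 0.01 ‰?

11.82 ‰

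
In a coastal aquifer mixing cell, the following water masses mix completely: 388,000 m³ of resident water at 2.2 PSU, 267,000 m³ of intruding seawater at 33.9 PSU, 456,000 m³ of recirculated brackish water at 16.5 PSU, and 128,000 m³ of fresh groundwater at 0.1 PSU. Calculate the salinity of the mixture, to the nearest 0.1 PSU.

14.1 PSU

By conservation of dissolved salt,
salt = 388,000×2.2 + 267,000×33.9 + 456,000×16.5 + 128,000×0.1 = 853,600 + 9,051,300 + 7,524,000 + 12,800 = 17,441,700
volume = 388,000 + 267,000 + 456,000 + 128,000 = 1,239,000 m³
S = 17,441,700 / 1,239,000 = 14.077 PSU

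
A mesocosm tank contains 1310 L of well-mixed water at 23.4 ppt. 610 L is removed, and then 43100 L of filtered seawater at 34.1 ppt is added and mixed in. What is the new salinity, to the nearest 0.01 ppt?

33.93 ppt

Remaining after removal: 700 L at 23.4 ppt (salt = 16,380)
After addition: salt = 16,380 + 43,100×34.1 = 1,486,090; volume = 43,800 L
S = 1,486,090 / 43,800 = 33.929 ppt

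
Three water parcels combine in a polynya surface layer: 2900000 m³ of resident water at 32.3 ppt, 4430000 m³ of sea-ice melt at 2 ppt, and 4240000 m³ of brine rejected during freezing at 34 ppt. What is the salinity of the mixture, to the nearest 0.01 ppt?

Conserving salt mass:
salt = 2,900,000×32.3 + 4,430,000×2 + 4,240,000×34 = 93,670,000 + 8,860,000 + 144,160,000 = 246,690,000
volume = 2,900,000 + 4,430,000 + 4,240,000 = 11,570,000 m³
S = 246,690,000 / 11,570,000 = 21.3215 ppt

21.32 ppt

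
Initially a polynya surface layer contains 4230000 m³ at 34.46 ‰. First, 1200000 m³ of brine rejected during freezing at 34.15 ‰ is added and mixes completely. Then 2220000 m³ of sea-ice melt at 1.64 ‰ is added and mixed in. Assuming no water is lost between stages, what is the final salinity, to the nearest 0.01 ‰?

Mass of salt is conserved:
Initial salt = 4,230,000×34.46 = 145,765,800
After stage 1: salt = 145,765,800 + 1,200,000×34.15 = 186,745,800; volume = 5,430,000 m³; S = 34.391 ‰
After stage 2: salt = 186,745,800 + 2,220,000×1.64 = 190,386,600; volume = 7,650,000 m³
S = 190,386,600 / 7,650,000 = 24.8871 ‰

24.89 ‰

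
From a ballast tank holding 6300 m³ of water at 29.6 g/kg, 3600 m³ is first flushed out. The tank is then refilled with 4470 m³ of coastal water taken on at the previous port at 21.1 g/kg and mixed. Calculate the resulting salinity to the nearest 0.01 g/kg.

24.30 g/kg

Remaining after removal: 2,700 m³ at 29.6 g/kg (salt = 79,920)
After addition: salt = 79,920 + 4,470×21.1 = 174,237; volume = 7,170 m³
S = 174,237 / 7,170 = 24.3008 g/kg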